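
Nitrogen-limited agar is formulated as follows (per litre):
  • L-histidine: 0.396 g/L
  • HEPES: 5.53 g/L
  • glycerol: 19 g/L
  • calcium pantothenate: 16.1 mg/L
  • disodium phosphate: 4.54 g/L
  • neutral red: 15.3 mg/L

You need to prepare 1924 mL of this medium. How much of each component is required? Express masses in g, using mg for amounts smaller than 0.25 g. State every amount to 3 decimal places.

L-histidine 0.762 g; HEPES 10.640 g; glycerol 36.556 g; calcium pantothenate 30.976 mg; disodium phosphate 8.735 g; neutral red 29.437 mg

Target volume = 1924 mL = 1.924 L.
L-histidine: 0.396 g/L × 1.924 L = 0.762 g
HEPES: 5.53 g/L × 1.924 L = 10.640 g
glycerol: 19 g/L × 1.924 L = 36.556 g
calcium pantothenate: 16.1 mg/L × 1.924 L = 30.976 mg
disodium phosphate: 4.54 g/L × 1.924 L = 8.735 g
neutral red: 15.3 mg/L × 1.924 L = 29.437 mg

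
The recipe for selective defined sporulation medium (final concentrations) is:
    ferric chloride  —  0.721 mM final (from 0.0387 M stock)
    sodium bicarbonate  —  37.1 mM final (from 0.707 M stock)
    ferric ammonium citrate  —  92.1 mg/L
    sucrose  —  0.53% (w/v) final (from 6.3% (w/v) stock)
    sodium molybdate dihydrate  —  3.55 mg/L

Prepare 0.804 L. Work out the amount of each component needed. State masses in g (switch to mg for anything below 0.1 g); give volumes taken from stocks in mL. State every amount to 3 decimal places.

ferric chloride 14.979 mL; sodium bicarbonate 42.190 mL; ferric ammonium citrate 74.048 mg; sucrose 67.638 mL; sodium molybdate dihydrate 2.854 mg

Working volume: 0.804 L.
ferric chloride: V = C2·V2/C1 = 0.721 mM × 804 mL ÷ 38.7 mM = 14.979 mL
sodium bicarbonate: dilute stock: 37.1 mM × 804 mL ÷ 707 mM = 42.190 mL
ferric ammonium citrate: 92.1 mg/L × 0.804 L = 74.048 mg
sucrose: dilute stock: 0.53% ÷ 6.3% × 804 mL = 67.638 mL
sodium molybdate dihydrate: 3.55 mg/L × 0.804 L = 2.854 mg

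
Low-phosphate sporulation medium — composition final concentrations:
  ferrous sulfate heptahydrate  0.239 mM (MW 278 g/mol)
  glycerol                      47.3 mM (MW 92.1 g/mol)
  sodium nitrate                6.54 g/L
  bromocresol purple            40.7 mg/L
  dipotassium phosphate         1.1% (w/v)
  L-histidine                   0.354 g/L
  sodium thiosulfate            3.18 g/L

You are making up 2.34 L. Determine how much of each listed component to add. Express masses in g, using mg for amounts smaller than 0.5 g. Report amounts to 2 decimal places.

ferrous sulfate heptahydrate 155.47 mg; glycerol 10.19 g; sodium nitrate 15.30 g; bromocresol purple 95.24 mg; dipotassium phosphate 25.74 g; L-histidine 0.83 g; sodium thiosulfate 7.44 g

Scale factor relative to 1 L: 2.34.
ferrous sulfate heptahydrate: 0.239 mmol/L × 278 mg/mmol × 2.34 L = 155.47 mg
glycerol: 47.3 mmol/L × 92.1 g/mol × 2.34 L ÷ 1000 = 10.19 g
sodium nitrate: 6.54 g/L × 2.34 L = 15.30 g
bromocresol purple: 40.7 mg/L × 2.34 L = 95.24 mg
dipotassium phosphate: 1.1% w/v = 11 g/L → 11 × 2.34 L = 25.74 g
L-histidine: 0.354 g/L × 2.34 L = 0.83 g
sodium thiosulfate: 3.18 g/L × 2.34 L = 7.44 g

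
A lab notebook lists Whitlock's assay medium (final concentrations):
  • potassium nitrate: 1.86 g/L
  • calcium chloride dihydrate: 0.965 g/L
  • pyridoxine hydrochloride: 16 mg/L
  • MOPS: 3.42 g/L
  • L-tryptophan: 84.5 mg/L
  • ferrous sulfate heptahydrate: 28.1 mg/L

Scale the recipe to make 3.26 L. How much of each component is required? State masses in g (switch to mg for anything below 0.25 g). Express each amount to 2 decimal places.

potassium nitrate 6.06 g; calcium chloride dihydrate 3.15 g; pyridoxine hydrochloride 52.16 mg; MOPS 11.15 g; L-tryptophan 0.28 g; ferrous sulfate heptahydrate 91.61 mg

Working volume: 3.26 L.
potassium nitrate: 1.86 g/L × 3.26 L = 6.06 g
calcium chloride dihydrate: 0.965 g/L × 3.26 L = 3.15 g
pyridoxine hydrochloride: 16 mg/L × 3.26 L = 52.16 mg
MOPS: 3.42 g/L × 3.26 L = 11.15 g
L-tryptophan: 84.5 mg/L × 3.26 L = 275.47 mg = 0.28 g
ferrous sulfate heptahydrate: 28.1 mg/L × 3.26 L = 91.61 mg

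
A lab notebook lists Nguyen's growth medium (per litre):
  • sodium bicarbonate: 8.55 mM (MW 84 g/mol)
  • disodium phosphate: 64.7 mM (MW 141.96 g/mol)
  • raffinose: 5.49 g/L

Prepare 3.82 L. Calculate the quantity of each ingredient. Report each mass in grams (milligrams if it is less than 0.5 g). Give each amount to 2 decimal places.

Working volume: 3.82 L.
sodium bicarbonate: 8.55 mmol/L × 84 g/mol × 3.82 L ÷ 1000 = 2.74 g
disodium phosphate: 64.7 mmol/L × 141.96 g/mol × 3.82 L ÷ 1000 = 35.09 g
raffinose: 5.49 g/L × 3.82 L = 20.97 g

sodium bicarbonate 2.74 g; disodium phosphate 35.09 g; raffinose 20.97 g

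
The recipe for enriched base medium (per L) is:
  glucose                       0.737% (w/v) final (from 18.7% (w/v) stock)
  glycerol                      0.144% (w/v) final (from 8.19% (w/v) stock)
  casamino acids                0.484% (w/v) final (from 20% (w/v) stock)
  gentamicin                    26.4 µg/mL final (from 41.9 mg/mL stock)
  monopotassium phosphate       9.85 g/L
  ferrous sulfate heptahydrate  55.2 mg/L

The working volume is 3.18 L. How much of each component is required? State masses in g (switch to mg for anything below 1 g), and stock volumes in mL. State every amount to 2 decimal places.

glucose 125.33 mL; glycerol 55.91 mL; casamino acids 76.96 mL; gentamicin 2.00 mL; monopotassium phosphate 31.32 g; ferrous sulfate heptahydrate 175.54 mg

Scale factor relative to 1 L: 3.18.
glucose: dilute stock: 0.737% ÷ 18.7% × 3180 mL = 125.33 mL
glycerol: V = C2·V2/C1 = 0.144% ÷ 8.19% × 3180 mL = 55.91 mL
casamino acids: dilute stock: 0.484% ÷ 20% × 3180 mL = 76.96 mL
gentamicin: C1V1 = C2V2 → 26.4 µg/mL × 3180 mL ÷ 41900 µg/mL = 2.00 mL
monopotassium phosphate: 9.85 g/L × 3.18 L = 31.32 g
ferrous sulfate heptahydrate: 55.2 mg/L × 3.18 L = 175.54 mg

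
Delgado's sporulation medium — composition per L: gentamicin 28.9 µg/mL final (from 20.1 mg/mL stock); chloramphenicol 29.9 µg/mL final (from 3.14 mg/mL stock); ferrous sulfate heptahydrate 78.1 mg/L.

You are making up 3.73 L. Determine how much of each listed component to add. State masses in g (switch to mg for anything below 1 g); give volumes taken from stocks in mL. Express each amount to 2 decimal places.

gentamicin 5.36 mL; chloramphenicol 35.52 mL; ferrous sulfate heptahydrate 291.31 mg

Scale factor relative to 1 L: 3.73.
gentamicin: C1V1 = C2V2 → 28.9 µg/mL × 3730 mL ÷ 20100 µg/mL = 5.36 mL
chloramphenicol: C1V1 = C2V2 → 29.9 µg/mL × 3730 mL ÷ 3140 µg/mL = 35.52 mL
ferrous sulfate heptahydrate: 78.1 mg/L × 3.73 L = 291.31 mg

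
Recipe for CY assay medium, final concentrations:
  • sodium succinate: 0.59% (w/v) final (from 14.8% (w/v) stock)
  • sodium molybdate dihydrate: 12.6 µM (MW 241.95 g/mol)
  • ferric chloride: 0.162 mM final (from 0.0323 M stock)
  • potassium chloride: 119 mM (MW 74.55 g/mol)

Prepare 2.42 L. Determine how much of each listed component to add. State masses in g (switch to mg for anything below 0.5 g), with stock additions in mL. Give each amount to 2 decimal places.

Scale factor relative to 1 L: 2.42.
sodium succinate: V = C2·V2/C1 = 0.59% ÷ 14.8% × 2420 mL = 96.47 mL
sodium molybdate dihydrate: 12.6 µmol/L × 241.95 g/mol × 2.42 L ÷ 1000 = 7.38 mg
ferric chloride: V = C2·V2/C1 = 0.162 mM × 2420 mL ÷ 32.3 mM = 12.14 mL
potassium chloride: 119 mmol/L × 74.55 g/mol × 2.42 L ÷ 1000 = 21.47 g

sodium succinate 96.47 mL; sodium molybdate dihydrate 7.38 mg; ferric chloride 12.14 mL; potassium chloride 21.47 g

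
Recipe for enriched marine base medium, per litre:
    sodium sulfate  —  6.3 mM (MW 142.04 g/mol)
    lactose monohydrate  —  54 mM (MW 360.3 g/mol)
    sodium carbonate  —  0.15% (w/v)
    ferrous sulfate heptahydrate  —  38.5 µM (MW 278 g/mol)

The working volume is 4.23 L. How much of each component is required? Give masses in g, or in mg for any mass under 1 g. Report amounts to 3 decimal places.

Scale factor relative to 1 L: 4.23.
sodium sulfate: 6.3 mmol/L × 142.04 g/mol × 4.23 L ÷ 1000 = 3.785 g
lactose monohydrate: 54 mmol/L × 360.3 g/mol × 4.23 L ÷ 1000 = 82.300 g
sodium carbonate: 0.15 g per 100 mL × 4230 mL ÷ 100 = 6.345 g
ferrous sulfate heptahydrate: 38.5 µmol/L × 278 g/mol × 4.23 L ÷ 1000 = 45.274 mg

sodium sulfate 3.785 g; lactose monohydrate 82.300 g; sodium carbonate 6.345 g; ferrous sulfate heptahydrate 45.274 mg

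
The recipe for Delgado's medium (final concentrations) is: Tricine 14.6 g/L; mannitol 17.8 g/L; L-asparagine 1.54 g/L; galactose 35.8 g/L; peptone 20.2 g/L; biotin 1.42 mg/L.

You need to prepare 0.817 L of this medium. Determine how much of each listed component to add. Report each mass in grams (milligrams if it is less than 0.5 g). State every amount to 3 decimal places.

Tricine 11.928 g; mannitol 14.543 g; L-asparagine 1.258 g; galactose 29.249 g; peptone 16.503 g; biotin 1.160 mg

Scale factor relative to 1 L: 0.817.
Tricine: 14.6 g/L × 0.817 L = 11.928 g
mannitol: 17.8 g/L × 0.817 L = 14.543 g
L-asparagine: 1.54 g/L × 0.817 L = 1.258 g
galactose: 35.8 g/L × 0.817 L = 29.249 g
peptone: 20.2 g/L × 0.817 L = 16.503 g
biotin: 1.42 mg/L × 0.817 L = 1.160 mg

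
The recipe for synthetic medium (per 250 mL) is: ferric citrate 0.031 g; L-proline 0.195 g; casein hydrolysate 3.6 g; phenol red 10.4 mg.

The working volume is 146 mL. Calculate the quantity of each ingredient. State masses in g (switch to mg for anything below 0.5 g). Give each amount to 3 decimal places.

Ratio of target to recipe volume: 146 / 250 = 0.584.
ferric citrate: 0.031 g × (146 mL / 250 mL) = 0.018104 g = 18.104 mg
L-proline: 0.195 g × (146 mL / 250 mL) = 0.11388 g = 113.880 mg
casein hydrolysate: 3.6 g × (146 mL / 250 mL) = 2.102 g
phenol red: 10.4 mg × (146 mL / 250 mL) = 6.074 mg

ferric citrate 18.104 mg; L-proline 113.880 mg; casein hydrolysate 2.102 g; phenol red 6.074 mg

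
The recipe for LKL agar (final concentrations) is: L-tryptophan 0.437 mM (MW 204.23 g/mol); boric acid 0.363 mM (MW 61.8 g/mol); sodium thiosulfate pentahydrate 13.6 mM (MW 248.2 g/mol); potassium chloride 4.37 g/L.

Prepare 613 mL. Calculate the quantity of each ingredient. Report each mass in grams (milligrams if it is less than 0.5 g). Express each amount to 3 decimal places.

L-tryptophan 54.709 mg; boric acid 13.752 mg; sodium thiosulfate pentahydrate 2.069 g; potassium chloride 2.679 g

Target volume = 613 mL = 0.613 L.
L-tryptophan: 0.437 mmol/L × 204.23 mg/mmol × 0.613 L = 54.709 mg
boric acid: 0.363 mmol/L × 61.8 mg/mmol × 0.613 L = 13.752 mg
sodium thiosulfate pentahydrate: 13.6 mmol/L × 248.2 g/mol × 0.613 L ÷ 1000 = 2.069 g
potassium chloride: 4.37 g/L × 0.613 L = 2.679 g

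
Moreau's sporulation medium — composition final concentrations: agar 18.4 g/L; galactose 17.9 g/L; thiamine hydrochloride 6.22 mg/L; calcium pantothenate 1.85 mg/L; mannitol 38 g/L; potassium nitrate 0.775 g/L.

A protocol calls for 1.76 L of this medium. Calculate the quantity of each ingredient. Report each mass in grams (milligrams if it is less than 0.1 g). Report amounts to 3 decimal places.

agar 32.384 g; galactose 31.504 g; thiamine hydrochloride 10.947 mg; calcium pantothenate 3.256 mg; mannitol 66.880 g; potassium nitrate 1.364 g

Working volume: 1.76 L.
agar: 18.4 g/L × 1.76 L = 32.384 g
galactose: 17.9 g/L × 1.76 L = 31.504 g
thiamine hydrochloride: 6.22 mg/L × 1.76 L = 10.947 mg
calcium pantothenate: 1.85 mg/L × 1.76 L = 3.256 mg
mannitol: 38 g/L × 1.76 L = 66.880 g
potassium nitrate: 0.775 g/L × 1.76 L = 1.364 g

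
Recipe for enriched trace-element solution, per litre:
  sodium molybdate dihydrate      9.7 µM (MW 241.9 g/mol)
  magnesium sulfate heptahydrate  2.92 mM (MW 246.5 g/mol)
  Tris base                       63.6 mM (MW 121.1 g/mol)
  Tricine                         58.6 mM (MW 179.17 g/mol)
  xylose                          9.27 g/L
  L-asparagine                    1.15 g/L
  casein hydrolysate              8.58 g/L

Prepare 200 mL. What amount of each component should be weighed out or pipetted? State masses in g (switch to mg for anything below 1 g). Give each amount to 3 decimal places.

sodium molybdate dihydrate 0.469 mg; magnesium sulfate heptahydrate 143.956 mg; Tris base 1.540 g; Tricine 2.100 g; xylose 1.854 g; L-asparagine 230.000 mg; casein hydrolysate 1.716 g

Working volume: 200 mL = 0.2 L.
sodium molybdate dihydrate: 9.7 µmol/L × 241.9 g/mol × 0.2 L ÷ 1000 = 0.469 mg
magnesium sulfate heptahydrate: 2.92 mmol/L × 246.5 mg/mmol × 0.2 L = 143.956 mg
Tris base: 63.6 mmol/L × 121.1 g/mol × 0.2 L ÷ 1000 = 1.540 g
Tricine: 58.6 mmol/L × 179.17 g/mol × 0.2 L ÷ 1000 = 2.100 g
xylose: 9.27 g/L × 0.2 L = 1.854 g
L-asparagine: 1.15 g/L × 0.2 L = 0.23 g = 230.000 mg
casein hydrolysate: 8.58 g/L × 0.2 L = 1.716 g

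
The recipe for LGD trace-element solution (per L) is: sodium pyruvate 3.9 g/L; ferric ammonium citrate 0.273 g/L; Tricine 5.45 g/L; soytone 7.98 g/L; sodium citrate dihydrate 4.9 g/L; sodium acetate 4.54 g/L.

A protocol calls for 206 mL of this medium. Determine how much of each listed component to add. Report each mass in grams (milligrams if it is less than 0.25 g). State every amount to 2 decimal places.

sodium pyruvate 0.80 g; ferric ammonium citrate 56.24 mg; Tricine 1.12 g; soytone 1.64 g; sodium citrate dihydrate 1.01 g; sodium acetate 0.94 g

Target volume = 206 mL = 0.206 L.
sodium pyruvate: 3.9 g/L × 0.206 L = 0.80 g
ferric ammonium citrate: 0.273 g/L × 0.206 L = 0.056238 g = 56.24 mg
Tricine: 5.45 g/L × 0.206 L = 1.12 g
soytone: 7.98 g/L × 0.206 L = 1.64 g
sodium citrate dihydrate: 4.9 g/L × 0.206 L = 1.01 g
sodium acetate: 4.54 g/L × 0.206 L = 0.94 g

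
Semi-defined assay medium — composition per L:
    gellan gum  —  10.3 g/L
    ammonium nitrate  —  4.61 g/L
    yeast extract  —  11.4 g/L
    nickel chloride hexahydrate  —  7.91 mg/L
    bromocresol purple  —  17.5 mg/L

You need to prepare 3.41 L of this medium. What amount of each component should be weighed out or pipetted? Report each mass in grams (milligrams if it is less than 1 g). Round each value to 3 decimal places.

gellan gum 35.123 g; ammonium nitrate 15.720 g; yeast extract 38.874 g; nickel chloride hexahydrate 26.973 mg; bromocresol purple 59.675 mg

Working volume: 3.41 L.
gellan gum: 10.3 g/L × 3.41 L = 35.123 g
ammonium nitrate: 4.61 g/L × 3.41 L = 15.720 g
yeast extract: 11.4 g/L × 3.41 L = 38.874 g
nickel chloride hexahydrate: 7.91 mg/L × 3.41 L = 26.973 mg
bromocresol purple: 17.5 mg/L × 3.41 L = 59.675 mg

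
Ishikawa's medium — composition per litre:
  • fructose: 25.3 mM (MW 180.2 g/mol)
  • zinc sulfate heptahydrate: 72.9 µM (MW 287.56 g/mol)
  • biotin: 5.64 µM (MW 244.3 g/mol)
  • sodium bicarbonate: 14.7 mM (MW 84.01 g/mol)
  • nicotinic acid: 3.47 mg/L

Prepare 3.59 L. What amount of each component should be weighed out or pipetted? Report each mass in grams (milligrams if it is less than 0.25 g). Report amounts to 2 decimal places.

fructose 16.37 g; zinc sulfate heptahydrate 75.26 mg; biotin 4.95 mg; sodium bicarbonate 4.43 g; nicotinic acid 12.46 mg

Working volume: 3.59 L.
fructose: 25.3 mmol/L × 180.2 g/mol × 3.59 L ÷ 1000 = 16.37 g
zinc sulfate heptahydrate: 72.9 µmol/L × 287.56 g/mol × 3.59 L ÷ 1000 = 75.26 mg
biotin: 5.64 µmol/L × 244.3 g/mol × 3.59 L ÷ 1000 = 4.95 mg
sodium bicarbonate: 14.7 mmol/L × 84.01 g/mol × 3.59 L ÷ 1000 = 4.43 g
nicotinic acid: 3.47 mg/L × 3.59 L = 12.46 mg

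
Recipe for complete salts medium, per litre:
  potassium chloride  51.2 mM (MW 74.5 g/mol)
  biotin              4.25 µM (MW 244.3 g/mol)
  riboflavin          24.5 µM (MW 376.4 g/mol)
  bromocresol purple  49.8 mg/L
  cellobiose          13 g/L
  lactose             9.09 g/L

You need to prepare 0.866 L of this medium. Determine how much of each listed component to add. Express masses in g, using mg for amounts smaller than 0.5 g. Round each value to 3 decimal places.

Scale factor relative to 1 L: 0.866.
potassium chloride: 51.2 mmol/L × 74.5 g/mol × 0.866 L ÷ 1000 = 3.303 g
biotin: 4.25 µmol/L × 244.3 g/mol × 0.866 L ÷ 1000 = 0.899 mg
riboflavin: 24.5 µmol/L × 376.4 g/mol × 0.866 L ÷ 1000 = 7.986 mg
bromocresol purple: 49.8 mg/L × 0.866 L = 43.127 mg
cellobiose: 13 g/L × 0.866 L = 11.258 g
lactose: 9.09 g/L × 0.866 L = 7.872 g

potassium chloride 3.303 g; biotin 0.899 mg; riboflavin 7.986 mg; bromocresol purple 43.127 mg; cellobiose 11.258 g; lactose 7.872 g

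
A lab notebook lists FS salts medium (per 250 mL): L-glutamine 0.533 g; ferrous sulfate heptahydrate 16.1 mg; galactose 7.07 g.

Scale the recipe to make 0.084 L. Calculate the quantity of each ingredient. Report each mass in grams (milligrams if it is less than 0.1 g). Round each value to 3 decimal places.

Scale factor = 84 mL / 250 mL = 0.336.
L-glutamine: 0.533 g × (84 mL / 250 mL) = 0.179 g
ferrous sulfate heptahydrate: 16.1 mg × (84 mL / 250 mL) = 5.410 mg
galactose: 7.07 g × (84 mL / 250 mL) = 2.376 g

L-glutamine 0.179 g; ferrous sulfate heptahydrate 5.410 mg; galactose 2.376 g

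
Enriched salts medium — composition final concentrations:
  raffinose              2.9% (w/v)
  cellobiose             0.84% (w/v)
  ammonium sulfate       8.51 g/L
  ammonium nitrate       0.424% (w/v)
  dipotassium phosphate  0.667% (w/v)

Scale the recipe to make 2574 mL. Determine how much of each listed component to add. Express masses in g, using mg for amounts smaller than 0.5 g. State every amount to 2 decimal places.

raffinose 74.65 g; cellobiose 21.62 g; ammonium sulfate 21.90 g; ammonium nitrate 10.91 g; dipotassium phosphate 17.17 g

Working volume: 2574 mL = 2.574 L.
raffinose: 2.9 g per 100 mL × 2574 mL ÷ 100 = 74.65 g
cellobiose: 0.84 g per 100 mL × 2574 mL ÷ 100 = 21.62 g
ammonium sulfate: 8.51 g/L × 2.574 L = 21.90 g
ammonium nitrate: 0.424% w/v = 4.24 g/L → 4.24 × 2.574 L = 10.91 g
dipotassium phosphate: 0.667% w/v = 6.67 g/L → 6.67 × 2.574 L = 17.17 g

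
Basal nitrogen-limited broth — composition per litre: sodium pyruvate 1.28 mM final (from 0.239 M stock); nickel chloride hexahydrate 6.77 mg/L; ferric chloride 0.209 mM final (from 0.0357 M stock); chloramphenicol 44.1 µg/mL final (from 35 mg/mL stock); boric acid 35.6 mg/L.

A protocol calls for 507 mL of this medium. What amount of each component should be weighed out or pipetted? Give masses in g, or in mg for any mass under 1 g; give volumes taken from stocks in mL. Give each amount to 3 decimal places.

sodium pyruvate 2.715 mL; nickel chloride hexahydrate 3.432 mg; ferric chloride 2.968 mL; chloramphenicol 0.639 mL; boric acid 18.049 mg

Scale factor relative to 1 L: 0.507.
sodium pyruvate: dilute stock: 1.28 mM × 507 mL ÷ 239 mM = 2.715 mL
nickel chloride hexahydrate: 6.77 mg/L × 0.507 L = 3.432 mg
ferric chloride: V = C2·V2/C1 = 0.209 mM × 507 mL ÷ 35.7 mM = 2.968 mL
chloramphenicol: C1V1 = C2V2 → 44.1 µg/mL × 507 mL ÷ 35000 µg/mL = 0.639 mL
boric acid: 35.6 mg/L × 0.507 L = 18.049 mg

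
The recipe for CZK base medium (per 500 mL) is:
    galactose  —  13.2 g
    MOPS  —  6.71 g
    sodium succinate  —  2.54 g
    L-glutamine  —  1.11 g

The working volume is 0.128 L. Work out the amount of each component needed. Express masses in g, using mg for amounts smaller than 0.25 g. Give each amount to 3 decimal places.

galactose 3.379 g; MOPS 1.718 g; sodium succinate 0.650 g; L-glutamine 0.284 g

Ratio of target to recipe volume: 128 / 500 = 0.256.
galactose: 13.2 g × (128 mL / 500 mL) = 3.379 g
MOPS: 6.71 g × (128 mL / 500 mL) = 1.718 g
sodium succinate: 2.54 g × (128 mL / 500 mL) = 0.650 g
L-glutamine: 1.11 g × (128 mL / 500 mL) = 0.284 g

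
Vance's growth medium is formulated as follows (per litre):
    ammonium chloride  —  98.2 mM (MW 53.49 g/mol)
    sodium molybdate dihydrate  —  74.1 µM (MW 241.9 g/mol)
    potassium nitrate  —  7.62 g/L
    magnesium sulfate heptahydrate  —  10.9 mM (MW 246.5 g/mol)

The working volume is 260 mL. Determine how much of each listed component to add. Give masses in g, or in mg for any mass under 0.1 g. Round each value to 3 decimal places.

ammonium chloride 1.366 g; sodium molybdate dihydrate 4.660 mg; potassium nitrate 1.981 g; magnesium sulfate heptahydrate 0.699 g

Target volume = 260 mL = 0.26 L.
ammonium chloride: 98.2 mmol/L × 53.49 g/mol × 0.26 L ÷ 1000 = 1.366 g
sodium molybdate dihydrate: 74.1 µmol/L × 241.9 g/mol × 0.26 L ÷ 1000 = 4.660 mg
potassium nitrate: 7.62 g/L × 0.26 L = 1.981 g
magnesium sulfate heptahydrate: 10.9 mmol/L × 246.5 g/mol × 0.26 L ÷ 1000 = 0.699 g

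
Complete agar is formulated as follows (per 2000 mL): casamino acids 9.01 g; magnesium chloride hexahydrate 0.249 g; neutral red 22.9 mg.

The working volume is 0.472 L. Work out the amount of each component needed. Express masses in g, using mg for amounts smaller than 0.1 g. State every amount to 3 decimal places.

casamino acids 2.126 g; magnesium chloride hexahydrate 58.764 mg; neutral red 5.404 mg

Scale factor = 472 mL / 2000 mL = 0.236.
casamino acids: 9.01 g × (472 mL / 2000 mL) = 2.126 g
magnesium chloride hexahydrate: 0.249 g × (472 mL / 2000 mL) = 0.058764 g = 58.764 mg
neutral red: 22.9 mg × (472 mL / 2000 mL) = 5.404 mg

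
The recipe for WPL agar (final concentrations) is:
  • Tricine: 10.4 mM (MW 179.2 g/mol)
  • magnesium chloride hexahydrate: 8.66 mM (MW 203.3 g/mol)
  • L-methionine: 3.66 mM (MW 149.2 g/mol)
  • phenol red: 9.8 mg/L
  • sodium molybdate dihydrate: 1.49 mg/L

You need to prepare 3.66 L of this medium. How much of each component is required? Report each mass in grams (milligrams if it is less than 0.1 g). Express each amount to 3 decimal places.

Working volume: 3.66 L.
Tricine: 10.4 mmol/L × 179.2 g/mol × 3.66 L ÷ 1000 = 6.821 g
magnesium chloride hexahydrate: 8.66 mmol/L × 203.3 g/mol × 3.66 L ÷ 1000 = 6.444 g
L-methionine: 3.66 mmol/L × 149.2 g/mol × 3.66 L ÷ 1000 = 1.999 g
phenol red: 9.8 mg/L × 3.66 L = 35.868 mg
sodium molybdate dihydrate: 1.49 mg/L × 3.66 L = 5.453 mg

Tricine 6.821 g; magnesium chloride hexahydrate 6.444 g; L-methionine 1.999 g; phenol red 35.868 mg; sodium molybdate dihydrate 5.453 mg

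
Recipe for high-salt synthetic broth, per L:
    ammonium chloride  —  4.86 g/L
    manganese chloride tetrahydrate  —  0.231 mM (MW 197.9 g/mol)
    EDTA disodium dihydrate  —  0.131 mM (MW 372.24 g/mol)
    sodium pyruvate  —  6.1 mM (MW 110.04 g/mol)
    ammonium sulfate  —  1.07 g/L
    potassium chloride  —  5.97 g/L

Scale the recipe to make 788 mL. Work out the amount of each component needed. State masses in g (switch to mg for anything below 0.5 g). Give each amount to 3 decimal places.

ammonium chloride 3.830 g; manganese chloride tetrahydrate 36.023 mg; EDTA disodium dihydrate 38.426 mg; sodium pyruvate 0.529 g; ammonium sulfate 0.843 g; potassium chloride 4.704 g

Scale factor relative to 1 L: 0.788.
ammonium chloride: 4.86 g/L × 0.788 L = 3.830 g
manganese chloride tetrahydrate: 0.231 mmol/L × 197.9 mg/mmol × 0.788 L = 36.023 mg
EDTA disodium dihydrate: 0.131 mmol/L × 372.24 mg/mmol × 0.788 L = 38.426 mg
sodium pyruvate: 6.1 mmol/L × 110.04 g/mol × 0.788 L ÷ 1000 = 0.529 g
ammonium sulfate: 1.07 g/L × 0.788 L = 0.843 g
potassium chloride: 5.97 g/L × 0.788 L = 4.704 g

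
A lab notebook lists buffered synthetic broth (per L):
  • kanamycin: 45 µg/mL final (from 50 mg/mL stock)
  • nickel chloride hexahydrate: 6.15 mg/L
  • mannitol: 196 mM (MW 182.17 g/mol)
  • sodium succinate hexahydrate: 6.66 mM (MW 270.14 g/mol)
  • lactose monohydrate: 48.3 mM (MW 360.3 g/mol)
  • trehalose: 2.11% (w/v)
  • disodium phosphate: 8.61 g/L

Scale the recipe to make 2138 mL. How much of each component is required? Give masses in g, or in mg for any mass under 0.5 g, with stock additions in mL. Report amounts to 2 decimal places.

Target volume = 2138 mL = 2.138 L.
kanamycin: dilute stock: 45 µg/mL × 2138 mL ÷ 50000 µg/mL = 1.92 mL
nickel chloride hexahydrate: 6.15 mg/L × 2.138 L = 13.15 mg
mannitol: 196 mmol/L × 182.17 g/mol × 2.138 L ÷ 1000 = 76.34 g
sodium succinate hexahydrate: 6.66 mmol/L × 270.14 g/mol × 2.138 L ÷ 1000 = 3.85 g
lactose monohydrate: 48.3 mmol/L × 360.3 g/mol × 2.138 L ÷ 1000 = 37.21 g
trehalose: 2.11% w/v = 21.1 g/L → 21.1 × 2.138 L = 45.11 g
disodium phosphate: 8.61 g/L × 2.138 L = 18.41 g

kanamycin 1.92 mL; nickel chloride hexahydrate 13.15 mg; mannitol 76.34 g; sodium succinate hexahydrate 3.85 g; lactose monohydrate 37.21 g; trehalose 45.11 g; disodium phosphate 18.41 g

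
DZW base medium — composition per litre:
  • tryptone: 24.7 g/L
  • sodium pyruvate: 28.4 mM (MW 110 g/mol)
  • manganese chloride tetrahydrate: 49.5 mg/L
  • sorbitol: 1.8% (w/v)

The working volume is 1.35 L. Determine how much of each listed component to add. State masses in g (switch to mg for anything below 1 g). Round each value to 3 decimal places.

Scale factor relative to 1 L: 1.35.
tryptone: 24.7 g/L × 1.35 L = 33.345 g
sodium pyruvate: 28.4 mmol/L × 110 g/mol × 1.35 L ÷ 1000 = 4.217 g
manganese chloride tetrahydrate: 49.5 mg/L × 1.35 L = 66.825 mg
sorbitol: 1.8 g per 100 mL × 1350 mL ÷ 100 = 24.300 g

tryptone 33.345 g; sodium pyruvate 4.217 g; manganese chloride tetrahydrate 66.825 mg; sorbitol 24.300 g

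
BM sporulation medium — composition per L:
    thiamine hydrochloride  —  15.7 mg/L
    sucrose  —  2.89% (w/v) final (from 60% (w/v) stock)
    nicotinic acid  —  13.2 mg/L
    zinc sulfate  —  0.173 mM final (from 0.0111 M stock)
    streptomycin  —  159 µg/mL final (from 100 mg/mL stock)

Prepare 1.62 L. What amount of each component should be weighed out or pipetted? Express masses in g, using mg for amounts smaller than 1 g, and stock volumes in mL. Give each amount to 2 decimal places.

thiamine hydrochloride 25.43 mg; sucrose 78.03 mL; nicotinic acid 21.38 mg; zinc sulfate 25.25 mL; streptomycin 2.58 mL

Scale factor relative to 1 L: 1.62.
thiamine hydrochloride: 15.7 mg/L × 1.62 L = 25.43 mg
sucrose: C1V1 = C2V2 → 2.89% ÷ 60% × 1620 mL = 78.03 mL
nicotinic acid: 13.2 mg/L × 1.62 L = 21.38 mg
zinc sulfate: dilute stock: 0.173 mM × 1620 mL ÷ 11.1 mM = 25.25 mL
streptomycin: V = C2·V2/C1 = 159 µg/mL × 1620 mL ÷ 100000 µg/mL = 2.58 mL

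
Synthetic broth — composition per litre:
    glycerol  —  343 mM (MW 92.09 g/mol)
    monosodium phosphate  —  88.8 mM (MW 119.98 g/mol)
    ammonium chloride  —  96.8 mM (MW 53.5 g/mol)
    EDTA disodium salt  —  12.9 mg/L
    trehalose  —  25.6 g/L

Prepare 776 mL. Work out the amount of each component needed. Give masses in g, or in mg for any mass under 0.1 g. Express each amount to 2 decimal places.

Scale factor relative to 1 L: 0.776.
glycerol: 343 mmol/L × 92.09 g/mol × 0.776 L ÷ 1000 = 24.51 g
monosodium phosphate: 88.8 mmol/L × 119.98 g/mol × 0.776 L ÷ 1000 = 8.27 g
ammonium chloride: 96.8 mmol/L × 53.5 g/mol × 0.776 L ÷ 1000 = 4.02 g
EDTA disodium salt: 12.9 mg/L × 0.776 L = 10.01 mg
trehalose: 25.6 g/L × 0.776 L = 19.87 g

glycerol 24.51 g; monosodium phosphate 8.27 g; ammonium chloride 4.02 g; EDTA disodium salt 10.01 mg; trehalose 19.87 g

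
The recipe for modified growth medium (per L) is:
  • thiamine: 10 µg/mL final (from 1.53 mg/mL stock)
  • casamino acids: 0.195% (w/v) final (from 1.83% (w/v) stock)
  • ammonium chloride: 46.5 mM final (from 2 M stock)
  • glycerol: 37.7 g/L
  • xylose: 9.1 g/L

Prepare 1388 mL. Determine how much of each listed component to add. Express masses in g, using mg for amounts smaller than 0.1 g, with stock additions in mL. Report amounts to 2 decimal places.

thiamine 9.07 mL; casamino acids 147.90 mL; ammonium chloride 32.27 mL; glycerol 52.33 g; xylose 12.63 g

Scale factor relative to 1 L: 1.388.
thiamine: dilute stock: 10 µg/mL × 1388 mL ÷ 1530 µg/mL = 9.07 mL
casamino acids: V = C2·V2/C1 = 0.195% ÷ 1.83% × 1388 mL = 147.90 mL
ammonium chloride: C1V1 = C2V2 → 46.5 mM × 1388 mL ÷ 2000 mM = 32.27 mL
glycerol: 37.7 g/L × 1.388 L = 52.33 g
xylose: 9.1 g/L × 1.388 L = 12.63 g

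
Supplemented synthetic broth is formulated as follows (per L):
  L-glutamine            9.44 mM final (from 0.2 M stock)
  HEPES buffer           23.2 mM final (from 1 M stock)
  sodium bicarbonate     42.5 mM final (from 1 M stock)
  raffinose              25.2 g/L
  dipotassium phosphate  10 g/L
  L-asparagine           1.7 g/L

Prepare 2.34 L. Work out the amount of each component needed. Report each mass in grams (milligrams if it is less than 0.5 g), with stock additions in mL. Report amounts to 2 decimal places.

L-glutamine 110.45 mL; HEPES buffer 54.29 mL; sodium bicarbonate 99.45 mL; raffinose 58.97 g; dipotassium phosphate 23.40 g; L-asparagine 3.98 g

Scale factor relative to 1 L: 2.34.
L-glutamine: V = C2·V2/C1 = 9.44 mM × 2340 mL ÷ 200 mM = 110.45 mL
HEPES buffer: V = C2·V2/C1 = 23.2 mM × 2340 mL ÷ 1000 mM = 54.29 mL
sodium bicarbonate: V = C2·V2/C1 = 42.5 mM × 2340 mL ÷ 1000 mM = 99.45 mL
raffinose: 25.2 g/L × 2.34 L = 58.97 g
dipotassium phosphate: 10 g/L × 2.34 L = 23.40 g
L-asparagine: 1.7 g/L × 2.34 L = 3.98 g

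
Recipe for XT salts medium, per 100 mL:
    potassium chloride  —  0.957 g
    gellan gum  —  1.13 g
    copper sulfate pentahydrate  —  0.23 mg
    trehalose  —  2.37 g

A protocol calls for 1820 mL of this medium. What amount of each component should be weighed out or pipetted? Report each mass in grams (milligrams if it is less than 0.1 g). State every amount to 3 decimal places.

potassium chloride 17.417 g; gellan gum 20.566 g; copper sulfate pentahydrate 4.186 mg; trehalose 43.134 g

Scale factor = 1820 mL / 100 mL = 18.2.
potassium chloride: 0.957 g × (1820 mL / 100 mL) = 17.417 g
gellan gum: 1.13 g × (1820 mL / 100 mL) = 20.566 g
copper sulfate pentahydrate: 0.23 mg × (1820 mL / 100 mL) = 4.186 mg
trehalose: 2.37 g × (1820 mL / 100 mL) = 43.134 g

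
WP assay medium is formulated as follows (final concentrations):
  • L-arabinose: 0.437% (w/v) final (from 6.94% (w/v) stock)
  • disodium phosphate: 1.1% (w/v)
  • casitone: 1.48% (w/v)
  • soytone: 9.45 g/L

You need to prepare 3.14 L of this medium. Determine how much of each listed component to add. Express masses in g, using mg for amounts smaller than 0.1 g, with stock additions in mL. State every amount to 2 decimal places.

L-arabinose 197.72 mL; disodium phosphate 34.54 g; casitone 46.47 g; soytone 29.67 g

Working volume: 3.14 L.
L-arabinose: dilute stock: 0.437% ÷ 6.94% × 3140 mL = 197.72 mL
disodium phosphate: 1.1 g per 100 mL × 3140 mL ÷ 100 = 34.54 g
casitone: 1.48% w/v = 14.8 g/L → 14.8 × 3.14 L = 46.47 g
soytone: 9.45 g/L × 3.14 L = 29.67 g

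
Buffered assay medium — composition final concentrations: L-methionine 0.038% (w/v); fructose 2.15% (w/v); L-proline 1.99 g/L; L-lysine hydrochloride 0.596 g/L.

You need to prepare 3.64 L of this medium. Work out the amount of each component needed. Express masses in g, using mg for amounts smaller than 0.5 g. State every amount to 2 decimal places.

Working volume: 3.64 L.
L-methionine: 0.038 g per 100 mL × 3640 mL ÷ 100 = 1.38 g
fructose: 2.15 g per 100 mL × 3640 mL ÷ 100 = 78.26 g
L-proline: 1.99 g/L × 3.64 L = 7.24 g
L-lysine hydrochloride: 0.596 g/L × 3.64 L = 2.17 g

L-methionine 1.38 g; fructose 78.26 g; L-proline 7.24 g; L-lysine hydrochloride 2.17 g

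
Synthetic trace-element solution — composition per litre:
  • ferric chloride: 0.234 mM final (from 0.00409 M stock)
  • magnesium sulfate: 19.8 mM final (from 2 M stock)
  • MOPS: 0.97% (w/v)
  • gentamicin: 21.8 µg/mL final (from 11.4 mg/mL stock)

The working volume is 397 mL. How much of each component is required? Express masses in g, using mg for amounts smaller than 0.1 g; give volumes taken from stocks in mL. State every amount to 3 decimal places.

ferric chloride 22.713 mL; magnesium sulfate 3.930 mL; MOPS 3.851 g; gentamicin 0.759 mL

Target volume = 397 mL = 0.397 L.
ferric chloride: V = C2·V2/C1 = 0.234 mM × 397 mL ÷ 4.09 mM = 22.713 mL
magnesium sulfate: C1V1 = C2V2 → 19.8 mM × 397 mL ÷ 2000 mM = 3.930 mL
MOPS: 0.97% w/v = 9.7 g/L → 9.7 × 0.397 L = 3.851 g
gentamicin: dilute stock: 21.8 µg/mL × 397 mL ÷ 11400 µg/mL = 0.759 mL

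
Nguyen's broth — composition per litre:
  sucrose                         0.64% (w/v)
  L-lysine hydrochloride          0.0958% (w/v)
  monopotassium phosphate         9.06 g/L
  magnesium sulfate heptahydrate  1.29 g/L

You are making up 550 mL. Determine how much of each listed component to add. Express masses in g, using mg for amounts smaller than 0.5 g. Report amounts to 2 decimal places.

Scale factor relative to 1 L: 0.55.
sucrose: 0.64 g per 100 mL × 550 mL ÷ 100 = 3.52 g
L-lysine hydrochloride: 0.0958% w/v = 0.958 g/L → 0.958 × 0.55 L = 0.53 g
monopotassium phosphate: 9.06 g/L × 0.55 L = 4.98 g
magnesium sulfate heptahydrate: 1.29 g/L × 0.55 L = 0.71 g

sucrose 3.52 g; L-lysine hydrochloride 0.53 g; monopotassium phosphate 4.98 g; magnesium sulfate heptahydrate 0.71 g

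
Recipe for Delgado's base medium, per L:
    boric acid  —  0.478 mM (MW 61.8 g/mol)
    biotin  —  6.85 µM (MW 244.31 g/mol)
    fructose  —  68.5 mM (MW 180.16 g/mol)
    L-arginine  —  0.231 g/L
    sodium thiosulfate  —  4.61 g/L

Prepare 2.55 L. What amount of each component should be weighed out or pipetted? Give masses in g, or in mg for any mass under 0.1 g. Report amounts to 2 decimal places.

Working volume: 2.55 L.
boric acid: 0.478 mmol/L × 61.8 mg/mmol × 2.55 L = 75.33 mg
biotin: 6.85 µmol/L × 244.31 g/mol × 2.55 L ÷ 1000 = 4.27 mg
fructose: 68.5 mmol/L × 180.16 g/mol × 2.55 L ÷ 1000 = 31.47 g
L-arginine: 0.231 g/L × 2.55 L = 0.59 g
sodium thiosulfate: 4.61 g/L × 2.55 L = 11.76 g

boric acid 75.33 mg; biotin 4.27 mg; fructose 31.47 g; L-arginine 0.59 g; sodium thiosulfate 11.76 g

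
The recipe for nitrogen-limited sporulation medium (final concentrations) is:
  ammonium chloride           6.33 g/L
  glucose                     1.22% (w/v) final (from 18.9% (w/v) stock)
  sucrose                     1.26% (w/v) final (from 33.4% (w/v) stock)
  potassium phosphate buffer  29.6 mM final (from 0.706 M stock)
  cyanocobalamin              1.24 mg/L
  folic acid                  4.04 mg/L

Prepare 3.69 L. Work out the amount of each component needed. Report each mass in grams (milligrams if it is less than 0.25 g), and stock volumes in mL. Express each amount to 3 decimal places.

ammonium chloride 23.358 g; glucose 238.190 mL; sucrose 139.204 mL; potassium phosphate buffer 154.708 mL; cyanocobalamin 4.576 mg; folic acid 14.908 mg

Scale factor relative to 1 L: 3.69.
ammonium chloride: 6.33 g/L × 3.69 L = 23.358 g
glucose: C1V1 = C2V2 → 1.22% ÷ 18.9% × 3690 mL = 238.190 mL
sucrose: V = C2·V2/C1 = 1.26% ÷ 33.4% × 3690 mL = 139.204 mL
potassium phosphate buffer: V = C2·V2/C1 = 29.6 mM × 3690 mL ÷ 706 mM = 154.708 mL
cyanocobalamin: 1.24 mg/L × 3.69 L = 4.576 mg
folic acid: 4.04 mg/L × 3.69 L = 14.908 mg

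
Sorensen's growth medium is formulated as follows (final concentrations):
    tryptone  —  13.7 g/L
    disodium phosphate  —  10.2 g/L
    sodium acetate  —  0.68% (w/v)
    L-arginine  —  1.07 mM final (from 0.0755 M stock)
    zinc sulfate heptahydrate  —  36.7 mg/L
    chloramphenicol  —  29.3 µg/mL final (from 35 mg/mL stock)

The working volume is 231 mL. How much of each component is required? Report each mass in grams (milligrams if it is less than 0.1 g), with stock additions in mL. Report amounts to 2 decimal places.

tryptone 3.16 g; disodium phosphate 2.36 g; sodium acetate 1.57 g; L-arginine 3.27 mL; zinc sulfate heptahydrate 8.48 mg; chloramphenicol 0.19 mL

Scale factor relative to 1 L: 0.231.
tryptone: 13.7 g/L × 0.231 L = 3.16 g
disodium phosphate: 10.2 g/L × 0.231 L = 2.36 g
sodium acetate: 0.68 g per 100 mL × 231 mL ÷ 100 = 1.57 g
L-arginine: V = C2·V2/C1 = 1.07 mM × 231 mL ÷ 75.5 mM = 3.27 mL
zinc sulfate heptahydrate: 36.7 mg/L × 0.231 L = 8.48 mg
chloramphenicol: C1V1 = C2V2 → 29.3 µg/mL × 231 mL ÷ 35000 µg/mL = 0.19 mL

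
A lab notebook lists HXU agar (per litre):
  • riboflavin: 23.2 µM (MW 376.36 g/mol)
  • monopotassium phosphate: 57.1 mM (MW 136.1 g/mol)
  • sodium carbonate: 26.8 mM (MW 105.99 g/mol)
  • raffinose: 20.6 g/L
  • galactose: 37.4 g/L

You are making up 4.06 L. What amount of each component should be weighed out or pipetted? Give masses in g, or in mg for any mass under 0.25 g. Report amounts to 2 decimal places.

Working volume: 4.06 L.
riboflavin: 23.2 µmol/L × 376.36 g/mol × 4.06 L ÷ 1000 = 35.45 mg
monopotassium phosphate: 57.1 mmol/L × 136.1 g/mol × 4.06 L ÷ 1000 = 31.55 g
sodium carbonate: 26.8 mmol/L × 105.99 g/mol × 4.06 L ÷ 1000 = 11.53 g
raffinose: 20.6 g/L × 4.06 L = 83.64 g
galactose: 37.4 g/L × 4.06 L = 151.84 g

riboflavin 35.45 mg; monopotassium phosphate 31.55 g; sodium carbonate 11.53 g; raffinose 83.64 g; galactose 151.84 g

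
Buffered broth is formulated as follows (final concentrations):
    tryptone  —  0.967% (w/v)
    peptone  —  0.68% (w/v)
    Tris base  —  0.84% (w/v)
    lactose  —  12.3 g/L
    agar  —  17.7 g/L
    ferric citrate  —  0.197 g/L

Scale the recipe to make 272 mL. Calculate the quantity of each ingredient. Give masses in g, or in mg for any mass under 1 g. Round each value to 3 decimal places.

tryptone 2.630 g; peptone 1.850 g; Tris base 2.285 g; lactose 3.346 g; agar 4.814 g; ferric citrate 53.584 mg

Working volume: 272 mL = 0.272 L.
tryptone: 0.967% w/v = 9.67 g/L → 9.67 × 0.272 L = 2.630 g
peptone: 0.68% w/v = 6.8 g/L → 6.8 × 0.272 L = 1.850 g
Tris base: 0.84 g per 100 mL × 272 mL ÷ 100 = 2.285 g
lactose: 12.3 g/L × 0.272 L = 3.346 g
agar: 17.7 g/L × 0.272 L = 4.814 g
ferric citrate: 0.197 g/L × 0.272 L = 0.053584 g = 53.584 mg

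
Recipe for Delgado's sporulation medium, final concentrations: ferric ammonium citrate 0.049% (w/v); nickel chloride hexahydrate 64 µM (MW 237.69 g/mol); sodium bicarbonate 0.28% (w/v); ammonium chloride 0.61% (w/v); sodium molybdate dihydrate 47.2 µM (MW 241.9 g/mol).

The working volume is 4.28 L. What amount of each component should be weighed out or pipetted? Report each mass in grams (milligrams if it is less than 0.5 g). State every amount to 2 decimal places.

Scale factor relative to 1 L: 4.28.
ferric ammonium citrate: 0.049 g per 100 mL × 4280 mL ÷ 100 = 2.10 g
nickel chloride hexahydrate: 64 µmol/L × 237.69 g/mol × 4.28 L ÷ 1000 = 65.11 mg
sodium bicarbonate: 0.28 g per 100 mL × 4280 mL ÷ 100 = 11.98 g
ammonium chloride: 0.61 g per 100 mL × 4280 mL ÷ 100 = 26.11 g
sodium molybdate dihydrate: 47.2 µmol/L × 241.9 g/mol × 4.28 L ÷ 1000 = 48.87 mg

ferric ammonium citrate 2.10 g; nickel chloride hexahydrate 65.11 mg; sodium bicarbonate 11.98 g; ammonium chloride 26.11 g; sodium molybdate dihydrate 48.87 mg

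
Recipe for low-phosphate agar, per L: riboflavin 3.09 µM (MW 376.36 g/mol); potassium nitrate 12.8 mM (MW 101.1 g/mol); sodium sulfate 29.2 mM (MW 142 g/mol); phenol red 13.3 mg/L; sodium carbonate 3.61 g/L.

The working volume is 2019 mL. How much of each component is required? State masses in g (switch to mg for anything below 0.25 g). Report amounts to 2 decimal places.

Target volume = 2019 mL = 2.019 L.
riboflavin: 3.09 µmol/L × 376.36 g/mol × 2.019 L ÷ 1000 = 2.35 mg
potassium nitrate: 12.8 mmol/L × 101.1 g/mol × 2.019 L ÷ 1000 = 2.61 g
sodium sulfate: 29.2 mmol/L × 142 g/mol × 2.019 L ÷ 1000 = 8.37 g
phenol red: 13.3 mg/L × 2.019 L = 26.85 mg
sodium carbonate: 3.61 g/L × 2.019 L = 7.29 g

riboflavin 2.35 mg; potassium nitrate 2.61 g; sodium sulfate 8.37 g; phenol red 26.85 mg; sodium carbonate 7.29 g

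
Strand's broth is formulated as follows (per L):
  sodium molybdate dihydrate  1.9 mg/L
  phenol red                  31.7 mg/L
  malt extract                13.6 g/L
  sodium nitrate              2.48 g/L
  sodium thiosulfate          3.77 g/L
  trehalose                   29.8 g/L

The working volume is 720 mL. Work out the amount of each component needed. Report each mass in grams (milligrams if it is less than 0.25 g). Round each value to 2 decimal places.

Target volume = 720 mL = 0.72 L.
sodium molybdate dihydrate: 1.9 mg/L × 0.72 L = 1.37 mg
phenol red: 31.7 mg/L × 0.72 L = 22.82 mg
malt extract: 13.6 g/L × 0.72 L = 9.79 g
sodium nitrate: 2.48 g/L × 0.72 L = 1.79 g
sodium thiosulfate: 3.77 g/L × 0.72 L = 2.71 g
trehalose: 29.8 g/L × 0.72 L = 21.46 g

sodium molybdate dihydrate 1.37 mg; phenol red 22.82 mg; malt extract 9.79 g; sodium nitrate 1.79 g; sodium thiosulfate 2.71 g; trehalose 21.46 g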